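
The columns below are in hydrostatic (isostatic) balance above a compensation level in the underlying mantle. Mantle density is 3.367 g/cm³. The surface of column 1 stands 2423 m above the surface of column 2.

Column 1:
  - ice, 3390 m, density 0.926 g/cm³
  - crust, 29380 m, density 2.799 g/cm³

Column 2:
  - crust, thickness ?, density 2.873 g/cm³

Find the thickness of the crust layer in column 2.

34000 m

Take the compensation level at the base of the deeper column (depth z_c below the surface of column 1) and equate Σ ρ_i t_i down to z_c; mantle fills any gap and the z_c terms cancel.
Column 1: 3390×0.926 + 29380×2.799 + (z_c − 32770)×3.367
Column 2: 2423×0 + x×2.873 + (z_c − 2423 − 0 − x)×3.367
The z_c×3.367 term appears on both sides and cancels. Collect the known terms of each column as K = Σ(ρt)_known − 3.367 × (depth of known layers): K_1 = 85373.76 − 3.367×32770 = −24962.83; K_2 = 0 − 3.367×(2423 + 0) = −8158.241.
Balance: K_1 = K_2 − x×(3.367 − 2.873), so x = (K_2 − K_1)/(3.367 − 2.873) = 16804.6/0.494 = 34000 m.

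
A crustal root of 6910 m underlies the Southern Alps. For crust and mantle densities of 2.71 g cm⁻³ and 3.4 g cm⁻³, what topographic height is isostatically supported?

Balancing pressure at the compensation depth: ρ_c h = (ρ_m − ρ_c) r.
h = r (ρ_m − ρ_c) / ρ_c = 6910 m × (3.4 − 2.71) / 2.71 = 1760 m.

1760 m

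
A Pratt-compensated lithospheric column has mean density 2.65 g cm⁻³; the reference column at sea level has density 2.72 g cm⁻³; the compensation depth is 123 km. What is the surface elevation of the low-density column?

3.25 km

ρ_ref D = ρ (D + h) → h = D (ρ_ref − ρ)/ρ.
h = 123 km × (2.72 − 2.65)/2.65 = 3.25 km.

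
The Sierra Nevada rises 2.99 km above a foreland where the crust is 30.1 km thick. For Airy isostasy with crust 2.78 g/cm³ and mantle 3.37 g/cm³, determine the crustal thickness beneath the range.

Root depth r = h ρ_c / (ρ_m − ρ_c) = 2.99 km × 2.78 / 0.59 = 14.09 km.
Total thickness = T + h + r = 30.1 km + 2.99 km + 14.09 km = 47.2 km.

47.2 km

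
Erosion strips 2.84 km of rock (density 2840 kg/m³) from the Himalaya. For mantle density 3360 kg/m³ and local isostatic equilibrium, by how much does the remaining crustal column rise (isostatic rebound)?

Unloading: uplift u = e ρ_c/ρ_m = 2.84 km × 2840/3360 = 2.4 km.

2.4 km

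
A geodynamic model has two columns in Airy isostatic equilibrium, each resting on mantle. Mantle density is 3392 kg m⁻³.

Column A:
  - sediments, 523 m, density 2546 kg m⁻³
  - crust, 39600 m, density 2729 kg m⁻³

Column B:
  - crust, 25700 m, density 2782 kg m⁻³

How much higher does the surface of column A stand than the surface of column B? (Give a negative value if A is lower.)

3250 m

For any compensation level in the mantle, the mantle terms cancel and isostasy reduces to e = (Σt_A − Σt_B) − (Σ(ρt)_A − Σ(ρt)_B) / ρ_m.
Σt_A = 40123 m; Σt_B = 25700 m; Σ(ρt)_A = 109399958; Σ(ρt)_B = 71497400 (in m·kg m⁻³).
e = (40123 − 25700) − (109399958 − 71497400) / 3392 = 3250 m.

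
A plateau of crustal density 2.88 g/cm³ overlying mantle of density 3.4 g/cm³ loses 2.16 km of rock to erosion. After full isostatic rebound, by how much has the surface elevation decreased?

Rebound u = e ρ_c/ρ_m = 2.16 km × 2.88/3.4 = 1.83 km.
Net surface drop = e − u = 2.16 km − 1.83 km = e (ρ_m − ρ_c)/ρ_m = 0.33 km.

0.33 km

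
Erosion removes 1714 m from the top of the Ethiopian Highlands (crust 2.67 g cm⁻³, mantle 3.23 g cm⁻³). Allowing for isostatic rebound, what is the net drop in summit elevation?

Rebound u = e ρ_c/ρ_m = 1714 m × 2.67/3.23 = 1417 m.
Net surface drop = e − u = 1714 m − 1417 m = e (ρ_m − ρ_c)/ρ_m = 297 m.

297 m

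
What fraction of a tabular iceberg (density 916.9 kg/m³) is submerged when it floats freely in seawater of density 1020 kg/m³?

Submerged fraction = ρ_obj/ρ_fluid = 916.9/1020 = 89.9%.

89.9%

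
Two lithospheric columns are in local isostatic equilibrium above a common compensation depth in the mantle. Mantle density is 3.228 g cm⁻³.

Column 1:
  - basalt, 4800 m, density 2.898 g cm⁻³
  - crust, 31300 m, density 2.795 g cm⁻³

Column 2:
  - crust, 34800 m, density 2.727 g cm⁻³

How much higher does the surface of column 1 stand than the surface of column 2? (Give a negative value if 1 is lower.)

For any compensation level in the mantle, the mantle terms cancel and isostasy reduces to e = (Σt_1 − Σt_2) − (Σ(ρt)_1 − Σ(ρt)_2) / ρ_m.
Σt_1 = 36100 m; Σt_2 = 34800 m; Σ(ρt)_1 = 101393.9; Σ(ρt)_2 = 94899.6 (in m·g cm⁻³).
e = (36100 − 34800) − (101393.9 − 94899.6) / 3.228 = −712 m.

−712 m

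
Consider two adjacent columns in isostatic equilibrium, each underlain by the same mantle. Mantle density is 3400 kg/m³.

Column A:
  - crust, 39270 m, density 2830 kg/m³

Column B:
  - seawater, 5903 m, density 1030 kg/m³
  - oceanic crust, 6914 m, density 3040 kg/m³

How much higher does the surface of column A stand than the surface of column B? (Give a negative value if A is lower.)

1740 m

For any compensation level in the mantle, the mantle terms cancel and isostasy reduces to e = (Σt_A − Σt_B) − (Σ(ρt)_A − Σ(ρt)_B) / ρ_m.
Σt_A = 39270 m; Σt_B = 12817 m; Σ(ρt)_A = 111134100; Σ(ρt)_B = 27098650 (in m·kg/m³).
e = (39270 − 12817) − (111134100 − 27098650) / 3400 = 1740 m.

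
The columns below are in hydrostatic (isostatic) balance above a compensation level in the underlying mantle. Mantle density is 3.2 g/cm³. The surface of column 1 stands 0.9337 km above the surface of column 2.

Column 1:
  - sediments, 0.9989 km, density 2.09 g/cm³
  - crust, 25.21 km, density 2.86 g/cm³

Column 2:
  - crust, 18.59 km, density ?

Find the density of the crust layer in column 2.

2.84 g/cm³

Take the compensation level at the base of the deeper column (depth z_c below the surface of column 1) and equate Σ ρ_i t_i down to z_c; mantle fills any gap and the z_c terms cancel.
Column 1: 0.9989×2.09 + 25.21×2.86 + (z_c − 26.2089)×3.2
Column 2: 0.9337×0 + 18.59×ρ + (z_c − 0.9337 − 18.59)×3.2
The z_c×3.2 term appears on both sides and cancels. Collect the known terms of each column as K = Σ(ρt)_known − 3.2 × (depth of known layers): K_1 = 74.188301 − 3.2×26.2089 = −9.680179; K_2 = 0 − 3.2×(0.9337 + 18.59) = −62.47584.
Balance: K_1 = K_2 + 18.59×ρ, so ρ = (K_1 − K_2)/18.59 = 52.7957/18.59 = 2.84 g/cm³.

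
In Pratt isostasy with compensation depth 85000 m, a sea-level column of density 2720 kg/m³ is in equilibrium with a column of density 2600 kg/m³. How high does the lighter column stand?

3920 m

ρ_ref D = ρ (D + h) → h = D (ρ_ref − ρ)/ρ.
h = 85000 m × (2720 − 2600)/2600 = 3920 m.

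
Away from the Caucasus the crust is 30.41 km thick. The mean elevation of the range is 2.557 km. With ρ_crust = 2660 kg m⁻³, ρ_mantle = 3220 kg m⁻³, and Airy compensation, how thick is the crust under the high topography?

Root depth r = h ρ_c / (ρ_m − ρ_c) = 2.557 km × 2660 / 560 = 12.15 km.
Total thickness = T + h + r = 30.41 km + 2.557 km + 12.15 km = 45.1 km.

45.1 km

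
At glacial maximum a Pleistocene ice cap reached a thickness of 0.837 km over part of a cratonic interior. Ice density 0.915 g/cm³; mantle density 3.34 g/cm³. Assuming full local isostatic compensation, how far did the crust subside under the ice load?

Isostatic balance requires: the ice load ρ_ice t is balanced by mantle displaced below, ρ_m s.
s = t ρ_ice / ρ_m = 0.837 km × 0.915/3.34 = 0.229 km.

0.229 km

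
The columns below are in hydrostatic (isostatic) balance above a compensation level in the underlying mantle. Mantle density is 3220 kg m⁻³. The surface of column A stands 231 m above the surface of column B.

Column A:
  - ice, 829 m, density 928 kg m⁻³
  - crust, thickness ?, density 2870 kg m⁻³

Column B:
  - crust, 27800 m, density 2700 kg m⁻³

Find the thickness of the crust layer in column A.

Take the compensation level at the base of the deeper column (depth z_c below the surface of column A) and equate Σ ρ_i t_i down to z_c; mantle fills any gap and the z_c terms cancel.
Column A: 829×928 + x×2870 + (z_c − 829 − x)×3220
Column B: 231×0 + 27800×2700 + (z_c − 231 − 27800)×3220
The z_c×3220 term appears on both sides and cancels. Collect the known terms of each column as K = Σ(ρt)_known − 3220 × (depth of known layers): K_A = 769312 − 3220×829 = −1900068; K_B = 75060000 − 3220×(231 + 27800) = −15199820.
Balance: K_A − x×(3220 − 2870) = K_B, so x = (K_A − K_B)/(3220 − 2870) = 13299800/350 = 38000 m.

38000 m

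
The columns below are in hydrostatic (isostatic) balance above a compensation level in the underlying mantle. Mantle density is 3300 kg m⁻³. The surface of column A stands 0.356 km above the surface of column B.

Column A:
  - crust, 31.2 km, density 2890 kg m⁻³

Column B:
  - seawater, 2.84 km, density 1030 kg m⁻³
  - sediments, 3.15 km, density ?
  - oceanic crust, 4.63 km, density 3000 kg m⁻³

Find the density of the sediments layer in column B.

2100 kg m⁻³

Take the compensation level at the base of the deeper column (depth z_c below the surface of column A) and equate Σ ρ_i t_i down to z_c; mantle fills any gap and the z_c terms cancel.
Column A: 31.2×2890 + (z_c − 31.2)×3300
Column B: 0.356×0 + 2.84×1030 + 3.15×ρ + 4.63×3000 + (z_c − 0.356 − 10.62)×3300
The z_c×3300 term appears on both sides and cancels. Collect the known terms of each column as K = Σ(ρt)_known − 3300 × (depth of known layers): K_A = 90168 − 3300×31.2 = −12792; K_B = 16815.2 − 3300×(0.356 + 10.62) = −19405.6.
Balance: K_A = K_B + 3.15×ρ, so ρ = (K_A − K_B)/3.15 = 6613.6/3.15 = 2100 kg m⁻³.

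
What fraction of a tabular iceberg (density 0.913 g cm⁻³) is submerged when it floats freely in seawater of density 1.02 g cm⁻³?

89.5%

Submerged fraction = ρ_obj/ρ_fluid = 0.913/1.02 = 89.5%.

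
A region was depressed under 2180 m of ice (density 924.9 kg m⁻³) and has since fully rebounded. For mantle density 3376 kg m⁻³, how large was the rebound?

597 m

Removing the load lets mantle flow back in; uplift u satisfies ρ_ice t = ρ_m u.
u = t ρ_ice/ρ_m = 2180 m × 924.9/3376 = 597 m.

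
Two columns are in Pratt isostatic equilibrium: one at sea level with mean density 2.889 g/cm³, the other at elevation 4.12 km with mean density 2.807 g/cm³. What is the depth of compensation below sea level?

ρ_ref D = ρ (D + h) → D (ρ_ref − ρ) = ρ h.
D = ρ h/(ρ_ref − ρ) = 2.807 × 4.12 km/(2.889 − 2.807) = 141 km.

141 km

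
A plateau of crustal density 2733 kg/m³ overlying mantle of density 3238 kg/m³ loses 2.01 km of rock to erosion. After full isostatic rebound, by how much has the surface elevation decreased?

0.313 km

Rebound u = e ρ_c/ρ_m = 2.01 km × 2733/3238 = 1.697 km.
Net surface drop = e − u = 2.01 km − 1.697 km = e (ρ_m − ρ_c)/ρ_m = 0.313 km.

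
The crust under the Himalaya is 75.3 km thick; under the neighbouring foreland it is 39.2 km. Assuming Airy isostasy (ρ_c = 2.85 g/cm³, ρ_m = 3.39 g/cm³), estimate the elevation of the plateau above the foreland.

5.75 km

Excess crust Δ = 75.3 km − 39.2 km = 36.1 km, split between elevation h and root r with h + r = Δ.
Airy balance ρ_c h = (ρ_m − ρ_c) r gives r = h ρ_c/(ρ_m − ρ_c), so h (1 + ρ_c/(ρ_m − ρ_c)) = Δ, i.e. h = Δ (ρ_m − ρ_c)/ρ_m.
h = 36.1 km × 0.54/3.39 = 5.75 km.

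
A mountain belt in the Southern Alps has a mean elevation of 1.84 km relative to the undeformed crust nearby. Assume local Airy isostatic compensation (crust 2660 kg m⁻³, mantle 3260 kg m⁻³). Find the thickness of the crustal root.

Equating mass per unit area of the two columns: the weight of the topography is balanced by the buoyancy of the root, ρ_c h = (ρ_m − ρ_c) r.
r = h · ρ_c / (ρ_m − ρ_c) = 1.84 km × 2660 / (3260 − 2660) = 8.16 km.

8.16 km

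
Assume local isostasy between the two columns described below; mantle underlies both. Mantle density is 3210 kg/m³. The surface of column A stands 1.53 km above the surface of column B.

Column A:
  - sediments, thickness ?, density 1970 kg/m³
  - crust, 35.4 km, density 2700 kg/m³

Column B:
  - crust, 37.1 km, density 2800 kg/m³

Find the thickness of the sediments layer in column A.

1.67 km

Take the compensation level at the base of the deeper column (depth z_c below the surface of column A) and equate Σ ρ_i t_i down to z_c; mantle fills any gap and the z_c terms cancel.
Column A: x×1970 + 35.4×2700 + (z_c − 35.4 − x)×3210
Column B: 1.53×0 + 37.1×2800 + (z_c − 1.53 − 37.1)×3210
The z_c×3210 term appears on both sides and cancels. Collect the known terms of each column as K = Σ(ρt)_known − 3210 × (depth of known layers): K_A = 95580 − 3210×35.4 = −18054; K_B = 103880 − 3210×(1.53 + 37.1) = −20122.3.
Balance: K_A − x×(3210 − 1970) = K_B, so x = (K_A − K_B)/(3210 − 1970) = 2068.3/1240 = 1.67 km.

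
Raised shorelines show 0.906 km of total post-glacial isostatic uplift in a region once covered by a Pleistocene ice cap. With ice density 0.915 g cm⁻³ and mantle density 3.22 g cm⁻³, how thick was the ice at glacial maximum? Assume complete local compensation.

u = t ρ_ice/ρ_m → t = u ρ_m/ρ_ice = 0.906 km × 3.22/0.915 = 3.19 km.

3.19 km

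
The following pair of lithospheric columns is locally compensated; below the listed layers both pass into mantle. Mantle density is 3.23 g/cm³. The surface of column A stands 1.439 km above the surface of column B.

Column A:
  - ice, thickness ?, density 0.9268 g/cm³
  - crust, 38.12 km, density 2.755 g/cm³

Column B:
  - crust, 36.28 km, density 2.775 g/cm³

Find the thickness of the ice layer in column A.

1.32 km

Take the compensation level at the base of the deeper column (depth z_c below the surface of column A) and equate Σ ρ_i t_i down to z_c; mantle fills any gap and the z_c terms cancel.
Column A: x×0.9268 + 38.12×2.755 + (z_c − 38.12 − x)×3.23
Column B: 1.439×0 + 36.28×2.775 + (z_c − 1.439 − 36.28)×3.23
The z_c×3.23 term appears on both sides and cancels. Collect the known terms of each column as K = Σ(ρt)_known − 3.23 × (depth of known layers): K_A = 105.0206 − 3.23×38.12 = −18.107; K_B = 100.677 − 3.23×(1.439 + 36.28) = −21.15537.
Balance: K_A − x×(3.23 − 0.9268) = K_B, so x = (K_A − K_B)/(3.23 − 0.9268) = 3.04837/2.3032 = 1.32 km.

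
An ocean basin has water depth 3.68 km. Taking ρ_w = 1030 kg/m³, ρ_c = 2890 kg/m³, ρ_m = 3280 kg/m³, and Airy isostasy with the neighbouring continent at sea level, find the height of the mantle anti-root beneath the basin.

17.6 km

In Airy isostatic equilibrium: replacing crust with seawater at the top is compensated by replacing crust with mantle at the base: d (ρ_c − ρ_w) = a (ρ_m − ρ_c).
a = d (ρ_c − ρ_w)/(ρ_m − ρ_c) = 3.68 km × 1860/390 = 17.6 km.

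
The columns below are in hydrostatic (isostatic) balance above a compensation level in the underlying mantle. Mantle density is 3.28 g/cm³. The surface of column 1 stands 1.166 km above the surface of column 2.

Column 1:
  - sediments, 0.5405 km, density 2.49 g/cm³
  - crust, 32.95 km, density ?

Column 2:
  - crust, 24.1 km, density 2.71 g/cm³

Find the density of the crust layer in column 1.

2.76 g/cm³

Take the compensation level at the base of the deeper column (depth z_c below the surface of column 1) and equate Σ ρ_i t_i down to z_c; mantle fills any gap and the z_c terms cancel.
Column 1: 0.5405×2.49 + 32.95×ρ + (z_c − 33.4905)×3.28
Column 2: 1.166×0 + 24.1×2.71 + (z_c − 1.166 − 24.1)×3.28
The z_c×3.28 term appears on both sides and cancels. Collect the known terms of each column as K = Σ(ρt)_known − 3.28 × (depth of known layers): K_1 = 1.345845 − 3.28×33.4905 = −108.502995; K_2 = 65.311 − 3.28×(1.166 + 24.1) = −17.56148.
Balance: K_1 + 32.95×ρ = K_2, so ρ = (K_2 − K_1)/32.95 = 90.9415/32.95 = 2.76 g/cm³.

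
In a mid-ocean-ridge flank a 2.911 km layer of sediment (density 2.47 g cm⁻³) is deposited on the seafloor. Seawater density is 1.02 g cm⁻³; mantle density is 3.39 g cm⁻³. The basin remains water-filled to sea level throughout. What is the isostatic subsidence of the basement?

1.78 km

Submarine loading: the sediment displaces seawater, and the subsidence is in turn flooded, so s (ρ_m − ρ_w) = t (ρ_sed − ρ_w).
s = 2.911 km × (2.47 − 1.02) / (3.39 − 1.02) = 1.78 km.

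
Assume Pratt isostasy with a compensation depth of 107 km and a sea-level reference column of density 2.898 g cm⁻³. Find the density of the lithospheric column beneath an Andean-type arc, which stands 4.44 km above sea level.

Pratt balance: ρ_ref D = ρ (D + h).
ρ = ρ_ref D/(D + h) = 2.898 × 107 km/(107 km + 4.44 km) = 2.78 g cm⁻³.

2.78 g cm⁻³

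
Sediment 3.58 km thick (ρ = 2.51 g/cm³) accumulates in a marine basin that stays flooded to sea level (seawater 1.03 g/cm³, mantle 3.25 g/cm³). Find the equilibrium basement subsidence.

2.39 km

Submarine loading: the sediment displaces seawater, and the subsidence is in turn flooded, so s (ρ_m − ρ_w) = t (ρ_sed − ρ_w).
s = 3.58 km × (2.51 − 1.03) / (3.25 − 1.03) = 2.39 km.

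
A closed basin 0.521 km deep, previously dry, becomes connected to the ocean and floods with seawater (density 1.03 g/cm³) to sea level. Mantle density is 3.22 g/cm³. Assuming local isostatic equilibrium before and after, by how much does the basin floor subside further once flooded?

After flooding the water column is d + s deep. Its weight must equal the weight of mantle displaced by the extra subsidence s: (d + s) ρ_w = s ρ_m.
s = d ρ_w / (ρ_m − ρ_w) = 0.521 km × 1.03/(3.22 − 1.03) = 0.245 km.

0.245 km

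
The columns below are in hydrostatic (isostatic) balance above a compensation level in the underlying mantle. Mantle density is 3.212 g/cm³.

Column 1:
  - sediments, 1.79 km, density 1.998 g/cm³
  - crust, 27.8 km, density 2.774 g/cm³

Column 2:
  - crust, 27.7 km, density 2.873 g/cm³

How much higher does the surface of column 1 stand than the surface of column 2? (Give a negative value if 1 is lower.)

For any compensation level in the mantle, the mantle terms cancel and isostasy reduces to e = (Σt_1 − Σt_2) − (Σ(ρt)_1 − Σ(ρt)_2) / ρ_m.
Σt_1 = 29.59 km; Σt_2 = 27.7 km; Σ(ρt)_1 = 80.69362; Σ(ρt)_2 = 79.5821 (in km·g/cm³).
e = (29.59 − 27.7) − (80.69362 − 79.5821) / 3.212 = 1.54 km.

1.54 km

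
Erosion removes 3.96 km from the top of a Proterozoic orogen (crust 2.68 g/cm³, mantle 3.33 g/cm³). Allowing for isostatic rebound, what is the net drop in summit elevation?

0.773 km

Rebound u = e ρ_c/ρ_m = 3.96 km × 2.68/3.33 = 3.187 km.
Net surface drop = e − u = 3.96 km − 3.187 km = e (ρ_m − ρ_c)/ρ_m = 0.773 km.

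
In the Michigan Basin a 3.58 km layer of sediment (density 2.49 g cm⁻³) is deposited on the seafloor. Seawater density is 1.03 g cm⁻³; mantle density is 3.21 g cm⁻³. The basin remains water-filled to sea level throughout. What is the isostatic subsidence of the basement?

Submarine loading: the sediment displaces seawater, and the subsidence is in turn flooded, so s (ρ_m − ρ_w) = t (ρ_sed − ρ_w).
s = 3.58 km × (2.49 − 1.03) / (3.21 − 1.03) = 2.4 km.

2.4 km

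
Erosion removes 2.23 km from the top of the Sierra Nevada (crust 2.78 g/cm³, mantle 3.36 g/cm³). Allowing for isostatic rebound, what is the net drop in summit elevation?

Rebound u = e ρ_c/ρ_m = 2.23 km × 2.78/3.36 = 1.845 km.
Net surface drop = e − u = 2.23 km − 1.845 km = e (ρ_m − ρ_c)/ρ_m = 0.385 km.

0.385 km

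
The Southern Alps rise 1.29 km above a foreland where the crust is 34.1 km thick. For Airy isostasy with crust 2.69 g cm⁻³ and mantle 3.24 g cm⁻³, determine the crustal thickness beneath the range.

41.7 km

Root depth r = h ρ_c / (ρ_m − ρ_c) = 1.29 km × 2.69 / 0.55 = 6.309 km.
Total thickness = T + h + r = 34.1 km + 1.29 km + 6.309 km = 41.7 km.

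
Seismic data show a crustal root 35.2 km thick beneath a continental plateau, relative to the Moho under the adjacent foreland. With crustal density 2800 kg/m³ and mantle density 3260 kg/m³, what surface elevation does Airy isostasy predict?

5.78 km

In Airy isostatic equilibrium: ρ_c h = (ρ_m − ρ_c) r.
h = r (ρ_m − ρ_c) / ρ_c = 35.2 km × (3260 − 2800) / 2800 = 5.78 km.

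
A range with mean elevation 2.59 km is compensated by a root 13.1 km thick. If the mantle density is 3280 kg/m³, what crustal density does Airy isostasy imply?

2740 kg/m³

ρ_c h = (ρ_m − ρ_c) r → ρ_c (h + r) = ρ_m r → ρ_c = ρ_m r / (h + r).
ρ_c = 3280 × 13.1 km / (2.59 km + 13.1 km) = 2740 kg/m³.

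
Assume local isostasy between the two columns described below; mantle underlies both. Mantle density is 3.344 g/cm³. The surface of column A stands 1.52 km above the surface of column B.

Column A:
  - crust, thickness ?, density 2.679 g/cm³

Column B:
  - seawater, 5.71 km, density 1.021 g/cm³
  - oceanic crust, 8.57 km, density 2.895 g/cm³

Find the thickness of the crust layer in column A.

33.4 km

Take the compensation level at the base of the deeper column (depth z_c below the surface of column A) and equate Σ ρ_i t_i down to z_c; mantle fills any gap and the z_c terms cancel.
Column A: x×2.679 + (z_c − 0 − x)×3.344
Column B: 1.52×0 + 5.71×1.021 + 8.57×2.895 + (z_c − 1.52 − 14.28)×3.344
The z_c×3.344 term appears on both sides and cancels. Collect the known terms of each column as K = Σ(ρt)_known − 3.344 × (depth of known layers): K_A = 0 − 3.344×0 = 0; K_B = 30.64006 − 3.344×(1.52 + 14.28) = −22.19514.
Balance: K_A − x×(3.344 − 2.679) = K_B, so x = (K_A − K_B)/(3.344 − 2.679) = 22.1951/0.665 = 33.4 km.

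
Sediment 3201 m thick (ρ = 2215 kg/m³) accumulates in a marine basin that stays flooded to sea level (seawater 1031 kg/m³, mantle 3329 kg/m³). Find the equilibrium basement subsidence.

Submarine loading: the sediment displaces seawater, and the subsidence is in turn flooded, so s (ρ_m − ρ_w) = t (ρ_sed − ρ_w).
s = 3201 m × (2215 − 1031) / (3329 − 1031) = 1650 m.

1650 m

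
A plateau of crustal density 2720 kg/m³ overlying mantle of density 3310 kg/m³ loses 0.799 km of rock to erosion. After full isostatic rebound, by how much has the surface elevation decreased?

Rebound u = e ρ_c/ρ_m = 0.799 km × 2720/3310 = 0.6566 km.
Net surface drop = e − u = 0.799 km − 0.6566 km = e (ρ_m − ρ_c)/ρ_m = 0.142 km.

0.142 km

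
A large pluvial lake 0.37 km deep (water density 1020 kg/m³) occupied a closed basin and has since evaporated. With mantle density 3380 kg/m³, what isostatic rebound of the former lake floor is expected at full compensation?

u = d ρ_w/ρ_m = 0.37 km × 1020/3380 = 0.112 km.

0.112 km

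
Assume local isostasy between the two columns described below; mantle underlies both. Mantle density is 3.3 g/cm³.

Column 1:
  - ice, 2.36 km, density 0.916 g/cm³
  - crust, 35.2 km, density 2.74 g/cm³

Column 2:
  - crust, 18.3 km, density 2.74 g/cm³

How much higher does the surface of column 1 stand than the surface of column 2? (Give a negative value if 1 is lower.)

For any compensation level in the mantle, the mantle terms cancel and isostasy reduces to e = (Σt_1 − Σt_2) − (Σ(ρt)_1 − Σ(ρt)_2) / ρ_m.
Σt_1 = 37.56 km; Σt_2 = 18.3 km; Σ(ρt)_1 = 98.60976; Σ(ρt)_2 = 50.142 (in km·g/cm³).
e = (37.56 − 18.3) − (98.60976 − 50.142) / 3.3 = 4.57 km.

4.57 km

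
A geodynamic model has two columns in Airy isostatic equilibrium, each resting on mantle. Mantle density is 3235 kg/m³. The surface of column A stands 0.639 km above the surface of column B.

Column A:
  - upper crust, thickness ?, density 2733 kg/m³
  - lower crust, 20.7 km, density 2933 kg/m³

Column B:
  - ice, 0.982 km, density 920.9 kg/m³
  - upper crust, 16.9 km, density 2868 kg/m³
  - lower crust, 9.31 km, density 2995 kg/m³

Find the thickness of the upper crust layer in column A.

Take the compensation level at the base of the deeper column (depth z_c below the surface of column A) and equate Σ ρ_i t_i down to z_c; mantle fills any gap and the z_c terms cancel.
Column A: x×2733 + 20.7×2933 + (z_c − 20.7 − x)×3235
Column B: 0.639×0 + 0.982×920.9 + 16.9×2868 + 9.31×2995 + (z_c − 0.639 − 27.192)×3235
The z_c×3235 term appears on both sides and cancels. Collect the known terms of each column as K = Σ(ρt)_known − 3235 × (depth of known layers): K_A = 60713.1 − 3235×20.7 = −6251.4; K_B = 77256.9738 − 3235×(0.639 + 27.192) = −12776.3112.
Balance: K_A − x×(3235 − 2733) = K_B, so x = (K_A − K_B)/(3235 − 2733) = 6524.91/502 = 13 km.

13 km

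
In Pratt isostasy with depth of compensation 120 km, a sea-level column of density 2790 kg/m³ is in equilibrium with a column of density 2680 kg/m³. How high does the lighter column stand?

4.93 km

ρ_ref D = ρ (D + h) → h = D (ρ_ref − ρ)/ρ.
h = 120 km × (2790 − 2680)/2680 = 4.93 km.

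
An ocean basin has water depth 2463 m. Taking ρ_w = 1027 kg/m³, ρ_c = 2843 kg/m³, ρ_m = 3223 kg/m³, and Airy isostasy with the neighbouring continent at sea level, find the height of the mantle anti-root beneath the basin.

11800 m

By Archimedes' principle applied to the lithosphere: replacing crust with seawater at the top is compensated by replacing crust with mantle at the base: d (ρ_c − ρ_w) = a (ρ_m − ρ_c).
a = d (ρ_c − ρ_w)/(ρ_m − ρ_c) = 2463 m × 1816/380 = 11800 m.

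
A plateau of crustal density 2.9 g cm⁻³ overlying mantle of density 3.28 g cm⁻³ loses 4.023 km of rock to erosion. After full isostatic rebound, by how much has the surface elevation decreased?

0.466 km

Rebound u = e ρ_c/ρ_m = 4.023 km × 2.9/3.28 = 3.557 km.
Net surface drop = e − u = 4.023 km − 3.557 km = e (ρ_m − ρ_c)/ρ_m = 0.466 km.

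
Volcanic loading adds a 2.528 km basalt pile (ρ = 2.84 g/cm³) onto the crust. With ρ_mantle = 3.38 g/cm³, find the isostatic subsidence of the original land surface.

2.12 km

Subaerial loading: s = t ρ_load / ρ_m.
s = 2.528 km × 2.84/3.38 = 2.12 km.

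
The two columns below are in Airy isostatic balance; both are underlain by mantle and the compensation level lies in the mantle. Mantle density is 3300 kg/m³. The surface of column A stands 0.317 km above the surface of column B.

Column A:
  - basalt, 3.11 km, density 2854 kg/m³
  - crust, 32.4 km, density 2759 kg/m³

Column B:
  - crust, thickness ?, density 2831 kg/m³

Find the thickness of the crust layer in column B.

Take the compensation level at the base of the deeper column (depth z_c below the surface of column A) and equate Σ ρ_i t_i down to z_c; mantle fills any gap and the z_c terms cancel.
Column A: 3.11×2854 + 32.4×2759 + (z_c − 35.51)×3300
Column B: 0.317×0 + x×2831 + (z_c − 0.317 − 0 − x)×3300
The z_c×3300 term appears on both sides and cancels. Collect the known terms of each column as K = Σ(ρt)_known − 3300 × (depth of known layers): K_A = 98267.54 − 3300×35.51 = −18915.46; K_B = 0 − 3300×(0.317 + 0) = −1046.1.
Balance: K_A = K_B − x×(3300 − 2831), so x = (K_B − K_A)/(3300 − 2831) = 17869.4/469 = 38.1 km.

38.1 km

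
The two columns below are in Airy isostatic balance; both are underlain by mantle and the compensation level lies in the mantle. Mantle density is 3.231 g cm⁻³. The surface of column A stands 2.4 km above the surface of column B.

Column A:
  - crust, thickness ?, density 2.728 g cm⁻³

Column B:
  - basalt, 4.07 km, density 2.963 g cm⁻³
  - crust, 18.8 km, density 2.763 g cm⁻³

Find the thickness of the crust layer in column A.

Take the compensation level at the base of the deeper column (depth z_c below the surface of column A) and equate Σ ρ_i t_i down to z_c; mantle fills any gap and the z_c terms cancel.
Column A: x×2.728 + (z_c − 0 − x)×3.231
Column B: 2.4×0 + 4.07×2.963 + 18.8×2.763 + (z_c − 2.4 − 22.87)×3.231
The z_c×3.231 term appears on both sides and cancels. Collect the known terms of each column as K = Σ(ρt)_known − 3.231 × (depth of known layers): K_A = 0 − 3.231×0 = 0; K_B = 64.00381 − 3.231×(2.4 + 22.87) = −17.64356.
Balance: K_A − x×(3.231 − 2.728) = K_B, so x = (K_A − K_B)/(3.231 − 2.728) = 17.6436/0.503 = 35.1 km.

35.1 km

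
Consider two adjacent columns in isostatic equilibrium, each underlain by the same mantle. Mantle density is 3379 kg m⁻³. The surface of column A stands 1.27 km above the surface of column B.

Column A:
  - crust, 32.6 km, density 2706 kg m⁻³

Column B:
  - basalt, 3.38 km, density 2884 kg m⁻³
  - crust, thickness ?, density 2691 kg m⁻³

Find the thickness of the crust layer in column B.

23.2 km

Take the compensation level at the base of the deeper column (depth z_c below the surface of column A) and equate Σ ρ_i t_i down to z_c; mantle fills any gap and the z_c terms cancel.
Column A: 32.6×2706 + (z_c − 32.6)×3379
Column B: 1.27×0 + 3.38×2884 + x×2691 + (z_c − 1.27 − 3.38 − x)×3379
The z_c×3379 term appears on both sides and cancels. Collect the known terms of each column as K = Σ(ρt)_known − 3379 × (depth of known layers): K_A = 88215.6 − 3379×32.6 = −21939.8; K_B = 9747.92 − 3379×(1.27 + 3.38) = −5964.43.
Balance: K_A = K_B − x×(3379 − 2691), so x = (K_B − K_A)/(3379 − 2691) = 15975.4/688 = 23.2 km.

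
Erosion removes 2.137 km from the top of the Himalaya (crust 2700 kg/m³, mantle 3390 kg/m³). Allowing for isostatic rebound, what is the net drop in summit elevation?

Rebound u = e ρ_c/ρ_m = 2.137 km × 2700/3390 = 1.702 km.
Net surface drop = e − u = 2.137 km − 1.702 km = e (ρ_m − ρ_c)/ρ_m = 0.435 km.

0.435 km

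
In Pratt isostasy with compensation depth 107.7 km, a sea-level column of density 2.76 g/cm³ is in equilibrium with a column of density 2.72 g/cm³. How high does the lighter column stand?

ρ_ref D = ρ (D + h) → h = D (ρ_ref − ρ)/ρ.
h = 107.7 km × (2.76 − 2.72)/2.72 = 1.58 km.

1.58 km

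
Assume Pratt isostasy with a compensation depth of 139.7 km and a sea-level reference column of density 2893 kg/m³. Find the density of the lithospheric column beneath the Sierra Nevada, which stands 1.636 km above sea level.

Pratt balance: ρ_ref D = ρ (D + h).
ρ = ρ_ref D/(D + h) = 2893 × 139.7 km/(139.7 km + 1.636 km) = 2860 kg/m³.

2860 kg/m³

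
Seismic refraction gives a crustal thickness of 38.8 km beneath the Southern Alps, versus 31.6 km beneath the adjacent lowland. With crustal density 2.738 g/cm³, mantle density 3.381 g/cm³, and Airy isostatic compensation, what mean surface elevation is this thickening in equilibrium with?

Excess crust Δ = 38.8 km − 31.6 km = 7.2 km, split between elevation h and root r with h + r = Δ.
Airy balance ρ_c h = (ρ_m − ρ_c) r gives r = h ρ_c/(ρ_m − ρ_c), so h (1 + ρ_c/(ρ_m − ρ_c)) = Δ, i.e. h = Δ (ρ_m − ρ_c)/ρ_m.
h = 7.2 km × 0.643/3.381 = 1.37 km.

1.37 km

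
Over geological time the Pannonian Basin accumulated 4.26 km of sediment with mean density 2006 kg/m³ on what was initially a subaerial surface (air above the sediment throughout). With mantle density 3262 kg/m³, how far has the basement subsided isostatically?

2.62 km

Subaerial load: s = t ρ_sed / ρ_m = 4.26 km × 2006/3262 = 2.62 km.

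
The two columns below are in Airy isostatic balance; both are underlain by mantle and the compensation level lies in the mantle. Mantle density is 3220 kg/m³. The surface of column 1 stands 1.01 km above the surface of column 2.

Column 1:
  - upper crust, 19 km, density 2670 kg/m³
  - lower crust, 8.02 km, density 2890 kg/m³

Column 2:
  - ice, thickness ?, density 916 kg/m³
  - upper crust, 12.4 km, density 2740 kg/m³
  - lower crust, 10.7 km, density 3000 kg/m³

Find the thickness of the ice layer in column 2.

Take the compensation level at the base of the deeper column (depth z_c below the surface of column 1) and equate Σ ρ_i t_i down to z_c; mantle fills any gap and the z_c terms cancel.
Column 1: 19×2670 + 8.02×2890 + (z_c − 27.02)×3220
Column 2: 1.01×0 + x×916 + 12.4×2740 + 10.7×3000 + (z_c − 1.01 − 23.1 − x)×3220
The z_c×3220 term appears on both sides and cancels. Collect the known terms of each column as K = Σ(ρt)_known − 3220 × (depth of known layers): K_1 = 73907.8 − 3220×27.02 = −13096.6; K_2 = 66076 − 3220×(1.01 + 23.1) = −11558.2.
Balance: K_1 = K_2 − x×(3220 − 916), so x = (K_2 − K_1)/(3220 − 916) = 1538.4/2304 = 0.668 km.

0.668 km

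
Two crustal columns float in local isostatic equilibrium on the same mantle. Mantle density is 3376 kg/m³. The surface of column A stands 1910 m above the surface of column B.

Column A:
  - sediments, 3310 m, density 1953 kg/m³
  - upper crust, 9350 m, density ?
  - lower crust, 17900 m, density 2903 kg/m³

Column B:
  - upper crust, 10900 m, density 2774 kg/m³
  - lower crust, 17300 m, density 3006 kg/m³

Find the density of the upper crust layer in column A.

2710 kg/m³

Take the compensation level at the base of the deeper column (depth z_c below the surface of column A) and equate Σ ρ_i t_i down to z_c; mantle fills any gap and the z_c terms cancel.
Column A: 3310×1953 + 9350×ρ + 17900×2903 + (z_c − 30560)×3376
Column B: 1910×0 + 10900×2774 + 17300×3006 + (z_c − 1910 − 28200)×3376
The z_c×3376 term appears on both sides and cancels. Collect the known terms of each column as K = Σ(ρt)_known − 3376 × (depth of known layers): K_A = 58428130 − 3376×30560 = −44742430; K_B = 82240400 − 3376×(1910 + 28200) = −19410960.
Balance: K_A + 9350×ρ = K_B, so ρ = (K_B − K_A)/9350 = 25331500/9350 = 2710 kg/m³.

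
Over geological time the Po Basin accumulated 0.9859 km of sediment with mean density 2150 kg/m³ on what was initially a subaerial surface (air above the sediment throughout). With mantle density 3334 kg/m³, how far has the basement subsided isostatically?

0.636 km

Subaerial load: s = t ρ_sed / ρ_m = 0.9859 km × 2150/3334 = 0.636 km.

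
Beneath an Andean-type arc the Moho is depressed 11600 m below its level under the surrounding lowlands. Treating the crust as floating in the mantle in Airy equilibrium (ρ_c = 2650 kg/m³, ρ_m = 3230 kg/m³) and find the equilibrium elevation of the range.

Balancing pressure at the compensation depth: ρ_c h = (ρ_m − ρ_c) r.
h = r (ρ_m − ρ_c) / ρ_c = 11600 m × (3230 − 2650) / 2650 = 2540 m.

2540 m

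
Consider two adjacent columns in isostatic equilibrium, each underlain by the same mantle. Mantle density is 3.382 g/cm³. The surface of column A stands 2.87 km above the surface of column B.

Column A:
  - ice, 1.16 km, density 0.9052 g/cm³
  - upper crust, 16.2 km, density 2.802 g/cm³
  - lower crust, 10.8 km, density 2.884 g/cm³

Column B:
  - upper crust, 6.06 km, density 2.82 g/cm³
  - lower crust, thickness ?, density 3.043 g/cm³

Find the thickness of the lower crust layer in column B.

Take the compensation level at the base of the deeper column (depth z_c below the surface of column A) and equate Σ ρ_i t_i down to z_c; mantle fills any gap and the z_c terms cancel.
Column A: 1.16×0.9052 + 16.2×2.802 + 10.8×2.884 + (z_c − 28.16)×3.382
Column B: 2.87×0 + 6.06×2.82 + x×3.043 + (z_c − 2.87 − 6.06 − x)×3.382
The z_c×3.382 term appears on both sides and cancels. Collect the known terms of each column as K = Σ(ρt)_known − 3.382 × (depth of known layers): K_A = 77.589632 − 3.382×28.16 = −17.647488; K_B = 17.0892 − 3.382×(2.87 + 6.06) = −13.11206.
Balance: K_A = K_B − x×(3.382 − 3.043), so x = (K_B − K_A)/(3.382 − 3.043) = 4.53543/0.339 = 13.4 km.

13.4 km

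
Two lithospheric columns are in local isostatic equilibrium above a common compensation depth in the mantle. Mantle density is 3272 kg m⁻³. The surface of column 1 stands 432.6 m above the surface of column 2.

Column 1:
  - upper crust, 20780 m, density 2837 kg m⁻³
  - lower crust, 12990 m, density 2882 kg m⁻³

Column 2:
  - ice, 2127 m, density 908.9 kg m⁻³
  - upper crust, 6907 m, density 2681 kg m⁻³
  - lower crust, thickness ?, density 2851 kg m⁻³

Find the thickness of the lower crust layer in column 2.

8510 m

Take the compensation level at the base of the deeper column (depth z_c below the surface of column 1) and equate Σ ρ_i t_i down to z_c; mantle fills any gap and the z_c terms cancel.
Column 1: 20780×2837 + 12990×2882 + (z_c − 33770)×3272
Column 2: 432.6×0 + 2127×908.9 + 6907×2681 + x×2851 + (z_c − 432.6 − 9034 − x)×3272
The z_c×3272 term appears on both sides and cancels. Collect the known terms of each column as K = Σ(ρt)_known − 3272 × (depth of known layers): K_1 = 96390040 − 3272×33770 = −14105400; K_2 = 20450897.3 − 3272×(432.6 + 9034) = −10523817.9.
Balance: K_1 = K_2 − x×(3272 − 2851), so x = (K_2 − K_1)/(3272 − 2851) = 3581580/421 = 8510 m.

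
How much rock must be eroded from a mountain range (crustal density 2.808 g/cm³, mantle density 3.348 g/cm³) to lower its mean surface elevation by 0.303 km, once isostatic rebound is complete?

Net drop Δ = e − u = e − e ρ_c/ρ_m = e (ρ_m − ρ_c)/ρ_m.
e = Δ ρ_m/(ρ_m − ρ_c) = 0.303 km × 3.348/0.54 = 1.88 km.

1.88 km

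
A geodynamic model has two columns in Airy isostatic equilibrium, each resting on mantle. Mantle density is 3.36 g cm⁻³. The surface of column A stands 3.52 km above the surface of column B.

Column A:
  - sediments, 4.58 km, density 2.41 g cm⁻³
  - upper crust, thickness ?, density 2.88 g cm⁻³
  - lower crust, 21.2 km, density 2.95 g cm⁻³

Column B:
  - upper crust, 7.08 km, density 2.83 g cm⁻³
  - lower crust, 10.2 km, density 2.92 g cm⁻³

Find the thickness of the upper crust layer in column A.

14.6 km

Take the compensation level at the base of the deeper column (depth z_c below the surface of column A) and equate Σ ρ_i t_i down to z_c; mantle fills any gap and the z_c terms cancel.
Column A: 4.58×2.41 + x×2.88 + 21.2×2.95 + (z_c − 25.78 − x)×3.36
Column B: 3.52×0 + 7.08×2.83 + 10.2×2.92 + (z_c − 3.52 − 17.28)×3.36
The z_c×3.36 term appears on both sides and cancels. Collect the known terms of each column as K = Σ(ρt)_known − 3.36 × (depth of known layers): K_A = 73.5778 − 3.36×25.78 = −13.043; K_B = 49.8204 − 3.36×(3.52 + 17.28) = −20.0676.
Balance: K_A − x×(3.36 − 2.88) = K_B, so x = (K_A − K_B)/(3.36 − 2.88) = 7.0246/0.48 = 14.6 km.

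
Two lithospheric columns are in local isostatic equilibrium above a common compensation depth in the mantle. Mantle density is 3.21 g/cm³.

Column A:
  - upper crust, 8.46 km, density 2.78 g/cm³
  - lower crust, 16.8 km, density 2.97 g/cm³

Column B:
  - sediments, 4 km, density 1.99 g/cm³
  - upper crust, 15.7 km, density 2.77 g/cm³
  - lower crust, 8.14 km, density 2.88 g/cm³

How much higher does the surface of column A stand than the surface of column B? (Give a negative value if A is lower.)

−2.12 km

For any compensation level in the mantle, the mantle terms cancel and isostasy reduces to e = (Σt_A − Σt_B) − (Σ(ρt)_A − Σ(ρt)_B) / ρ_m.
Σt_A = 25.26 km; Σt_B = 27.84 km; Σ(ρt)_A = 73.4148; Σ(ρt)_B = 74.8922 (in km·g/cm³).
e = (25.26 − 27.84) − (73.4148 − 74.8922) / 3.21 = −2.12 km.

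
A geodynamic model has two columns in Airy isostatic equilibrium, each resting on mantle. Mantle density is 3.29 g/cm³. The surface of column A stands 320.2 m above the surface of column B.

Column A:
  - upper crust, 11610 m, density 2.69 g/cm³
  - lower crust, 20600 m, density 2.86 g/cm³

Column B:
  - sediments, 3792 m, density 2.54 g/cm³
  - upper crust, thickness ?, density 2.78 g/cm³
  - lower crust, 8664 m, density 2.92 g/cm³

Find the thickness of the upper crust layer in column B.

17100 m

Take the compensation level at the base of the deeper column (depth z_c below the surface of column A) and equate Σ ρ_i t_i down to z_c; mantle fills any gap and the z_c terms cancel.
Column A: 11610×2.69 + 20600×2.86 + (z_c − 32210)×3.29
Column B: 320.2×0 + 3792×2.54 + x×2.78 + 8664×2.92 + (z_c − 320.2 − 12456 − x)×3.29
The z_c×3.29 term appears on both sides and cancels. Collect the known terms of each column as K = Σ(ρt)_known − 3.29 × (depth of known layers): K_A = 90146.9 − 3.29×32210 = −15824; K_B = 34930.56 − 3.29×(320.2 + 12456) = −7103.138.
Balance: K_A = K_B − x×(3.29 − 2.78), so x = (K_B − K_A)/(3.29 − 2.78) = 8720.86/0.51 = 17100 m.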